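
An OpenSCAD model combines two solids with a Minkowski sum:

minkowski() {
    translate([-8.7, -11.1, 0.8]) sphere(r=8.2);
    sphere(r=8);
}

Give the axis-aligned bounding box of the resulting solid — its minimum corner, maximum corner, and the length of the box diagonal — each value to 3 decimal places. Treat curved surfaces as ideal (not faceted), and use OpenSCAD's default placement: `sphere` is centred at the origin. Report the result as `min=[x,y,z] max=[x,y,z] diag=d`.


min=[-24.900,-27.300,-15.400] max=[7.500,5.100,17.000] diag=56.118

A = translate([-8.7, -11.1, 0.8]) sphere(r=8.2) → bbox [-16.9,-19.3,-7.4] .. [-0.5,-2.9,9]
B = sphere(r=8) → bbox [-8,-8,-8] .. [8,8,8]
lo = A.lo+B.lo = [-16.9-8, -19.3-8, -7.4-8] = [-24.900,-27.300,-15.400]
hi = A.hi+B.hi = [-0.5+8, -2.9+8, 9+8] = [7.500,5.100,17.000]
diag = √(32.4²+32.4²+32.4²) = √3149.28 = 56.118


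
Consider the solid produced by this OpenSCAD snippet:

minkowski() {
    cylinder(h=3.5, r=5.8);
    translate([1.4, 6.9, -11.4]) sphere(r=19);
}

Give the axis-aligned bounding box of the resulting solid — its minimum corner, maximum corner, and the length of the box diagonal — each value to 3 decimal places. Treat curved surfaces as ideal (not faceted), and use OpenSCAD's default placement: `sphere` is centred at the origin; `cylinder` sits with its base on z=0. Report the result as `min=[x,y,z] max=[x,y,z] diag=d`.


A = translate([1.4, 6.9, -11.4]) sphere(r=19) → bbox [-17.6,-12.1,-30.4] .. [20.4,25.9,7.6]
B = cylinder(h=3.5, r=5.8) → bbox [-5.8,-5.8,0] .. [5.8,5.8,3.5]
lo = A.lo+B.lo = [-17.6-5.8, -12.1-5.8, -30.4+0] = [-23.400,-17.900,-30.400]
hi = A.hi+B.hi = [20.4+5.8, 25.9+5.8, 7.6+3.5] = [26.200,31.700,11.100]
diag = √(49.6²+49.6²+41.5²) = √6642.57 = 81.502

min=[-23.400,-17.900,-30.400] max=[26.200,31.700,11.100] diag=81.502


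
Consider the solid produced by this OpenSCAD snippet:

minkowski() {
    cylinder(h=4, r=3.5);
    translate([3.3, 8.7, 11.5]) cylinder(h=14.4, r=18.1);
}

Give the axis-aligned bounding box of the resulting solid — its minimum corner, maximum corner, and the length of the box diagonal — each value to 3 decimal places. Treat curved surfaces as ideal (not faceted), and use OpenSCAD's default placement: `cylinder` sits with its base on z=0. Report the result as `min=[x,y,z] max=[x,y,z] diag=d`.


min=[-18.300,-12.900,11.500] max=[24.900,30.300,29.900] diag=63.805

A = translate([3.3, 8.7, 11.5]) cylinder(h=14.4, r=18.1) → bbox [-14.8,-9.4,11.5] .. [21.4,26.8,25.9]
B = cylinder(h=4, r=3.5) → bbox [-3.5,-3.5,0] .. [3.5,3.5,4]
lo = A.lo+B.lo = [-14.8-3.5, -9.4-3.5, 11.5+0] = [-18.300,-12.900,11.500]
hi = A.hi+B.hi = [21.4+3.5, 26.8+3.5, 25.9+4] = [24.900,30.300,29.900]
diag = √(43.2²+43.2²+18.4²) = √4071.04 = 63.805


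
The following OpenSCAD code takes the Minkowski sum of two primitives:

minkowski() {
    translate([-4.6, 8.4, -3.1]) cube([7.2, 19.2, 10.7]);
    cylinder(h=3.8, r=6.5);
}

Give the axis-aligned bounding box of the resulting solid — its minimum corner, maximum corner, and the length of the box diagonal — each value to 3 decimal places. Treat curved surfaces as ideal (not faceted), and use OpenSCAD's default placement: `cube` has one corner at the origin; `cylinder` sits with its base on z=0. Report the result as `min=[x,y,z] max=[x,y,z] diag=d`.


A = translate([-4.6, 8.4, -3.1]) cube([7.2, 19.2, 10.7]) → bbox [-4.6,8.4,-3.1] .. [2.6,27.6,7.6]
B = cylinder(h=3.8, r=6.5) → bbox [-6.5,-6.5,0] .. [6.5,6.5,3.8]
lo = A.lo+B.lo = [-4.6-6.5, 8.4-6.5, -3.1+0] = [-11.100,1.900,-3.100]
hi = A.hi+B.hi = [2.6+6.5, 27.6+6.5, 7.6+3.8] = [9.100,34.100,11.400]
diag = √(20.2²+32.2²+14.5²) = √1655.13 = 40.683

min=[-11.100,1.900,-3.100] max=[9.100,34.100,11.400] diag=40.683


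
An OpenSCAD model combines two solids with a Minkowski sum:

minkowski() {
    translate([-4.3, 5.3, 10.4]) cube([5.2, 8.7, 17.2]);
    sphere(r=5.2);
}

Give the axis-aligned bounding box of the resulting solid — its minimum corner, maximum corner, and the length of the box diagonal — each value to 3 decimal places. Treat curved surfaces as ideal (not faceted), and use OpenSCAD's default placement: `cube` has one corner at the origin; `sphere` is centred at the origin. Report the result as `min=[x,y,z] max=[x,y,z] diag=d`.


min=[-9.500,0.100,5.200] max=[6.100,19.200,32.800] diag=37.013

A = translate([-4.3, 5.3, 10.4]) cube([5.2, 8.7, 17.2]) → bbox [-4.3,5.3,10.4] .. [0.9,14,27.6]
B = sphere(r=5.2) → bbox [-5.2,-5.2,-5.2] .. [5.2,5.2,5.2]
lo = A.lo+B.lo = [-4.3-5.2, 5.3-5.2, 10.4-5.2] = [-9.500,0.100,5.200]
hi = A.hi+B.hi = [0.9+5.2, 14+5.2, 27.6+5.2] = [6.100,19.200,32.800]
diag = √(15.6²+19.1²+27.6²) = √1369.93 = 37.013


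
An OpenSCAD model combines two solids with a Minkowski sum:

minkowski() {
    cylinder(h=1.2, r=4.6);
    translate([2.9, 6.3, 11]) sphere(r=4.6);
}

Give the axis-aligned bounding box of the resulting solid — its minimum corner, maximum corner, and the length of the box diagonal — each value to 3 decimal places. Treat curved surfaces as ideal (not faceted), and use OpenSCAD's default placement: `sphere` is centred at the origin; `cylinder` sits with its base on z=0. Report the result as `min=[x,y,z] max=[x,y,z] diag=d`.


A = translate([2.9, 6.3, 11]) sphere(r=4.6) → bbox [-1.7,1.7,6.4] .. [7.5,10.9,15.6]
B = cylinder(h=1.2, r=4.6) → bbox [-4.6,-4.6,0] .. [4.6,4.6,1.2]
lo = A.lo+B.lo = [-1.7-4.6, 1.7-4.6, 6.4+0] = [-6.300,-2.900,6.400]
hi = A.hi+B.hi = [7.5+4.6, 10.9+4.6, 15.6+1.2] = [12.100,15.500,16.800]
diag = √(18.4²+18.4²+10.4²) = √785.28 = 28.023

min=[-6.300,-2.900,6.400] max=[12.100,15.500,16.800] diag=28.023


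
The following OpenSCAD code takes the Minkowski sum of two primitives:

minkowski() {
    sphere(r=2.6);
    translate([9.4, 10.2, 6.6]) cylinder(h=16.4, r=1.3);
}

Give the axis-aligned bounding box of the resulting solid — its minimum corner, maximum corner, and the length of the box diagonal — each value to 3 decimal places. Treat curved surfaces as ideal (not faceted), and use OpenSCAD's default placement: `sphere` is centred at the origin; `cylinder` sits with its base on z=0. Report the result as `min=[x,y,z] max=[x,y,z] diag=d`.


min=[5.500,6.300,4.000] max=[13.300,14.100,25.600] diag=24.254

A = translate([9.4, 10.2, 6.6]) cylinder(h=16.4, r=1.3) → bbox [8.1,8.9,6.6] .. [10.7,11.5,23]
B = sphere(r=2.6) → bbox [-2.6,-2.6,-2.6] .. [2.6,2.6,2.6]
lo = A.lo+B.lo = [8.1-2.6, 8.9-2.6, 6.6-2.6] = [5.500,6.300,4.000]
hi = A.hi+B.hi = [10.7+2.6, 11.5+2.6, 23+2.6] = [13.300,14.100,25.600]
diag = √(7.8²+7.8²+21.6²) = √588.24 = 24.254


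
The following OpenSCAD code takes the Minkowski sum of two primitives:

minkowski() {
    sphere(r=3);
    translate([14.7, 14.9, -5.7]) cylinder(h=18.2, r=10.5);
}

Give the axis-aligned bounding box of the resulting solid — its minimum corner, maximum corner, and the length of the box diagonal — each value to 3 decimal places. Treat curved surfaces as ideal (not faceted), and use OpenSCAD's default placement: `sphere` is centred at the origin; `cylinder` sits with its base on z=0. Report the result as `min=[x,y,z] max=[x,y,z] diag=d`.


min=[1.200,1.400,-8.700] max=[28.200,28.400,15.500] diag=45.207

A = translate([14.7, 14.9, -5.7]) cylinder(h=18.2, r=10.5) → bbox [4.2,4.4,-5.7] .. [25.2,25.4,12.5]
B = sphere(r=3) → bbox [-3,-3,-3] .. [3,3,3]
lo = A.lo+B.lo = [4.2-3, 4.4-3, -5.7-3] = [1.200,1.400,-8.700]
hi = A.hi+B.hi = [25.2+3, 25.4+3, 12.5+3] = [28.200,28.400,15.500]
diag = √(27²+27²+24.2²) = √2043.64 = 45.207


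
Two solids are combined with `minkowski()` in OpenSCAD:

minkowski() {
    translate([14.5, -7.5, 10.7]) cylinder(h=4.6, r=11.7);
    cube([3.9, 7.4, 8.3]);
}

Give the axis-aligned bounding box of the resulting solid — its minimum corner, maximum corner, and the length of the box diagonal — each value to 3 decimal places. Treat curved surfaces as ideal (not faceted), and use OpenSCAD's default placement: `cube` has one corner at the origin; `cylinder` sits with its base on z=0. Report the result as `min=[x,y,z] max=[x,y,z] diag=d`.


A = translate([14.5, -7.5, 10.7]) cylinder(h=4.6, r=11.7) → bbox [2.8,-19.2,10.7] .. [26.2,4.2,15.3]
B = cube([3.9, 7.4, 8.3]) → bbox [0,0,0] .. [3.9,7.4,8.3]
lo = A.lo+B.lo = [2.8+0, -19.2+0, 10.7+0] = [2.800,-19.200,10.700]
hi = A.hi+B.hi = [26.2+3.9, 4.2+7.4, 15.3+8.3] = [30.100,11.600,23.600]
diag = √(27.3²+30.8²+12.9²) = √1860.34 = 43.132

min=[2.800,-19.200,10.700] max=[30.100,11.600,23.600] diag=43.132


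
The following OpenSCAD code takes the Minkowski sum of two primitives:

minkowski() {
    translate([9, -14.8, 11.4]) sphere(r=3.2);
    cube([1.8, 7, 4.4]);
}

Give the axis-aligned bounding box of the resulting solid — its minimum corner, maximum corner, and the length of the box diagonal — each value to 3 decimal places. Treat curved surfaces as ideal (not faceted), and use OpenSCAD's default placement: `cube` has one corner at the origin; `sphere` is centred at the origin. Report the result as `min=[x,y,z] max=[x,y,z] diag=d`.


A = translate([9, -14.8, 11.4]) sphere(r=3.2) → bbox [5.8,-18,8.2] .. [12.2,-11.6,14.6]
B = cube([1.8, 7, 4.4]) → bbox [0,0,0] .. [1.8,7,4.4]
lo = A.lo+B.lo = [5.8+0, -18+0, 8.2+0] = [5.800,-18.000,8.200]
hi = A.hi+B.hi = [12.2+1.8, -11.6+7, 14.6+4.4] = [14.000,-4.600,19.000]
diag = √(8.2²+13.4²+10.8²) = √363.44 = 19.064

min=[5.800,-18.000,8.200] max=[14.000,-4.600,19.000] diag=19.064


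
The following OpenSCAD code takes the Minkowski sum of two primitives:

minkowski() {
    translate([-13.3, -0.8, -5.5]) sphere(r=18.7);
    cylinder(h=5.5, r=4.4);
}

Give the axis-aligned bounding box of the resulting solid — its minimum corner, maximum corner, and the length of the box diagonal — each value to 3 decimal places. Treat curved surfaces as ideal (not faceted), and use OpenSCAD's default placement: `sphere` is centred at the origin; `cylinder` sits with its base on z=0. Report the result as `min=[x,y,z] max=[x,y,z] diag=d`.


A = translate([-13.3, -0.8, -5.5]) sphere(r=18.7) → bbox [-32,-19.5,-24.2] .. [5.4,17.9,13.2]
B = cylinder(h=5.5, r=4.4) → bbox [-4.4,-4.4,0] .. [4.4,4.4,5.5]
lo = A.lo+B.lo = [-32-4.4, -19.5-4.4, -24.2+0] = [-36.400,-23.900,-24.200]
hi = A.hi+B.hi = [5.4+4.4, 17.9+4.4, 13.2+5.5] = [9.800,22.300,18.700]
diag = √(46.2²+46.2²+42.9²) = √6109.29 = 78.162

min=[-36.400,-23.900,-24.200] max=[9.800,22.300,18.700] diag=78.162


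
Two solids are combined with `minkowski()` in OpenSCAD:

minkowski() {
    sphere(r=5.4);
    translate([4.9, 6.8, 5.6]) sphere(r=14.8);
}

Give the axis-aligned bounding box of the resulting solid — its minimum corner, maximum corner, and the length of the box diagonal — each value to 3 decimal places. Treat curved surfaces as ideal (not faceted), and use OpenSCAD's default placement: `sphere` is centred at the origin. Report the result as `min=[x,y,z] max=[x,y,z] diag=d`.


A = translate([4.9, 6.8, 5.6]) sphere(r=14.8) → bbox [-9.9,-8,-9.2] .. [19.7,21.6,20.4]
B = sphere(r=5.4) → bbox [-5.4,-5.4,-5.4] .. [5.4,5.4,5.4]
lo = A.lo+B.lo = [-9.9-5.4, -8-5.4, -9.2-5.4] = [-15.300,-13.400,-14.600]
hi = A.hi+B.hi = [19.7+5.4, 21.6+5.4, 20.4+5.4] = [25.100,27.000,25.800]
diag = √(40.4²+40.4²+40.4²) = √4896.48 = 69.975

min=[-15.300,-13.400,-14.600] max=[25.100,27.000,25.800] diag=69.975


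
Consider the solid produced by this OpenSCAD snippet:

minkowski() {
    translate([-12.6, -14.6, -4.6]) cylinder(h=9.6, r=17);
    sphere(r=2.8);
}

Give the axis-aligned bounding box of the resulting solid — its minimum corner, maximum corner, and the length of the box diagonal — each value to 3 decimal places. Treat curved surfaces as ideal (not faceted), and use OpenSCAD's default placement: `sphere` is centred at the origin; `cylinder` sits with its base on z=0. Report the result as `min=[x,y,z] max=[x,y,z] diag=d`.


A = translate([-12.6, -14.6, -4.6]) cylinder(h=9.6, r=17) → bbox [-29.6,-31.6,-4.6] .. [4.4,2.4,5]
B = sphere(r=2.8) → bbox [-2.8,-2.8,-2.8] .. [2.8,2.8,2.8]
lo = A.lo+B.lo = [-29.6-2.8, -31.6-2.8, -4.6-2.8] = [-32.400,-34.400,-7.400]
hi = A.hi+B.hi = [4.4+2.8, 2.4+2.8, 5+2.8] = [7.200,5.200,7.800]
diag = √(39.6²+39.6²+15.2²) = √3367.36 = 58.029

min=[-32.400,-34.400,-7.400] max=[7.200,5.200,7.800] diag=58.029


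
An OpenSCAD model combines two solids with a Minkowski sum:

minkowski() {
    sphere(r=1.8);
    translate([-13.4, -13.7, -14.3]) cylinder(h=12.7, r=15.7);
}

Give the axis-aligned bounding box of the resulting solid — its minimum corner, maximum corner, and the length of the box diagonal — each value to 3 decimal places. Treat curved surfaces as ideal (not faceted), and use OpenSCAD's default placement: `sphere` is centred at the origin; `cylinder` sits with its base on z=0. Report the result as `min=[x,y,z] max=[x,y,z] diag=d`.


A = translate([-13.4, -13.7, -14.3]) cylinder(h=12.7, r=15.7) → bbox [-29.1,-29.4,-14.3] .. [2.3,2,-1.6]
B = sphere(r=1.8) → bbox [-1.8,-1.8,-1.8] .. [1.8,1.8,1.8]
lo = A.lo+B.lo = [-29.1-1.8, -29.4-1.8, -14.3-1.8] = [-30.900,-31.200,-16.100]
hi = A.hi+B.hi = [2.3+1.8, 2+1.8, -1.6+1.8] = [4.100,3.800,0.200]
diag = √(35²+35²+16.3²) = √2715.69 = 52.112

min=[-30.900,-31.200,-16.100] max=[4.100,3.800,0.200] diag=52.112


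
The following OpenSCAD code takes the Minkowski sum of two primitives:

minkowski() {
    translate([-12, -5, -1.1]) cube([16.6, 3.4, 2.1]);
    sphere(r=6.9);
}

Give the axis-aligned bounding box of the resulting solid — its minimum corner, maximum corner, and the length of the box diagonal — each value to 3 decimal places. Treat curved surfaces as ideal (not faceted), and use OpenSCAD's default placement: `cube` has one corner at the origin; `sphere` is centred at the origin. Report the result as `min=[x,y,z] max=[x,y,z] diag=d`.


min=[-18.900,-11.900,-8.000] max=[11.500,5.300,7.900] diag=38.377

A = translate([-12, -5, -1.1]) cube([16.6, 3.4, 2.1]) → bbox [-12,-5,-1.1] .. [4.6,-1.6,1]
B = sphere(r=6.9) → bbox [-6.9,-6.9,-6.9] .. [6.9,6.9,6.9]
lo = A.lo+B.lo = [-12-6.9, -5-6.9, -1.1-6.9] = [-18.900,-11.900,-8.000]
hi = A.hi+B.hi = [4.6+6.9, -1.6+6.9, 1+6.9] = [11.500,5.300,7.900]
diag = √(30.4²+17.2²+15.9²) = √1472.81 = 38.377


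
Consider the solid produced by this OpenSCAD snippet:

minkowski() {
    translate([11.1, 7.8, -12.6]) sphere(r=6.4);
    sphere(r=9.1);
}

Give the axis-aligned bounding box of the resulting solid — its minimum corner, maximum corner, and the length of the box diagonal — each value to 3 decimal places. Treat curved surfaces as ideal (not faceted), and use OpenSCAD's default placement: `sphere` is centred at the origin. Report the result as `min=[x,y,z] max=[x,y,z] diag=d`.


A = translate([11.1, 7.8, -12.6]) sphere(r=6.4) → bbox [4.7,1.4,-19] .. [17.5,14.2,-6.2]
B = sphere(r=9.1) → bbox [-9.1,-9.1,-9.1] .. [9.1,9.1,9.1]
lo = A.lo+B.lo = [4.7-9.1, 1.4-9.1, -19-9.1] = [-4.400,-7.700,-28.100]
hi = A.hi+B.hi = [17.5+9.1, 14.2+9.1, -6.2+9.1] = [26.600,23.300,2.900]
diag = √(31²+31²+31²) = √2883 = 53.694

min=[-4.400,-7.700,-28.100] max=[26.600,23.300,2.900] diag=53.694


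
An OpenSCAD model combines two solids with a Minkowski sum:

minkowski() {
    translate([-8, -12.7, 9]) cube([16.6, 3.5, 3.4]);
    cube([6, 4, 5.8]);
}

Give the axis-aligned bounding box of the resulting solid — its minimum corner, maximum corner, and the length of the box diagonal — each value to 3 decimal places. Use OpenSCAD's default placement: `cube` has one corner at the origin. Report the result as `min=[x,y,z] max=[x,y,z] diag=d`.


min=[-8.000,-12.700,9.000] max=[14.600,-5.200,18.200] diag=25.527

A = translate([-8, -12.7, 9]) cube([16.6, 3.5, 3.4]) → bbox [-8,-12.7,9] .. [8.6,-9.2,12.4]
B = cube([6, 4, 5.8]) → bbox [0,0,0] .. [6,4,5.8]
lo = A.lo+B.lo = [-8+0, -12.7+0, 9+0] = [-8.000,-12.700,9.000]
hi = A.hi+B.hi = [8.6+6, -9.2+4, 12.4+5.8] = [14.600,-5.200,18.200]
diag = √(22.6²+7.5²+9.2²) = √651.65 = 25.527


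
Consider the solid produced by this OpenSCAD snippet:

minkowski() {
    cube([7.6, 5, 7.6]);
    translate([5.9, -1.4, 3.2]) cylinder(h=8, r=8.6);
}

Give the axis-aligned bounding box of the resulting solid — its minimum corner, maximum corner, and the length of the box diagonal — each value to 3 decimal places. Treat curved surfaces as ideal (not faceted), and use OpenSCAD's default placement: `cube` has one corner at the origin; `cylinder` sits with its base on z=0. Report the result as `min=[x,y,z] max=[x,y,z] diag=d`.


A = translate([5.9, -1.4, 3.2]) cylinder(h=8, r=8.6) → bbox [-2.7,-10,3.2] .. [14.5,7.2,11.2]
B = cube([7.6, 5, 7.6]) → bbox [0,0,0] .. [7.6,5,7.6]
lo = A.lo+B.lo = [-2.7+0, -10+0, 3.2+0] = [-2.700,-10.000,3.200]
hi = A.hi+B.hi = [14.5+7.6, 7.2+5, 11.2+7.6] = [22.100,12.200,18.800]
diag = √(24.8²+22.2²+15.6²) = √1351.24 = 36.759

min=[-2.700,-10.000,3.200] max=[22.100,12.200,18.800] diag=36.759


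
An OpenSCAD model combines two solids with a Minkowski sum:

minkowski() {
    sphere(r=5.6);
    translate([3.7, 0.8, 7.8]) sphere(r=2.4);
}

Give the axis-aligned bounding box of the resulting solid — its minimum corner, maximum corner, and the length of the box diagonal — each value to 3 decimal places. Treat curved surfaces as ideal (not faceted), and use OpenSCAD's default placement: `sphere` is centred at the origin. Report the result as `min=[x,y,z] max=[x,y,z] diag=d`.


A = translate([3.7, 0.8, 7.8]) sphere(r=2.4) → bbox [1.3,-1.6,5.4] .. [6.1,3.2,10.2]
B = sphere(r=5.6) → bbox [-5.6,-5.6,-5.6] .. [5.6,5.6,5.6]
lo = A.lo+B.lo = [1.3-5.6, -1.6-5.6, 5.4-5.6] = [-4.300,-7.200,-0.200]
hi = A.hi+B.hi = [6.1+5.6, 3.2+5.6, 10.2+5.6] = [11.700,8.800,15.800]
diag = √(16²+16²+16²) = √768 = 27.713

min=[-4.300,-7.200,-0.200] max=[11.700,8.800,15.800] diag=27.713


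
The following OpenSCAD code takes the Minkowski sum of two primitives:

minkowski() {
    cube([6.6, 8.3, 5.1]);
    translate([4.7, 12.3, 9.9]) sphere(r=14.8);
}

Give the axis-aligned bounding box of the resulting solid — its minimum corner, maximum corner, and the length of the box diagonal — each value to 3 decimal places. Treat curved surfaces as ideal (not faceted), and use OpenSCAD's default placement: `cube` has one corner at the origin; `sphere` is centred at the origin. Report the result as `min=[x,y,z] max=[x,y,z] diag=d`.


min=[-10.100,-2.500,-4.900] max=[26.100,35.400,29.800] diag=62.857

A = translate([4.7, 12.3, 9.9]) sphere(r=14.8) → bbox [-10.1,-2.5,-4.9] .. [19.5,27.1,24.7]
B = cube([6.6, 8.3, 5.1]) → bbox [0,0,0] .. [6.6,8.3,5.1]
lo = A.lo+B.lo = [-10.1+0, -2.5+0, -4.9+0] = [-10.100,-2.500,-4.900]
hi = A.hi+B.hi = [19.5+6.6, 27.1+8.3, 24.7+5.1] = [26.100,35.400,29.800]
diag = √(36.2²+37.9²+34.7²) = √3950.94 = 62.857


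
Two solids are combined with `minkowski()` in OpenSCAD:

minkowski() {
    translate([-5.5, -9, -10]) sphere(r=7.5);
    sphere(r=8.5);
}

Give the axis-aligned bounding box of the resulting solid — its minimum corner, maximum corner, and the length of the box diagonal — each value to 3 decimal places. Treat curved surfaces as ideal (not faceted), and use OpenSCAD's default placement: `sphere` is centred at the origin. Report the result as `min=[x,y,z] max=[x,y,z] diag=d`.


A = translate([-5.5, -9, -10]) sphere(r=7.5) → bbox [-13,-16.5,-17.5] .. [2,-1.5,-2.5]
B = sphere(r=8.5) → bbox [-8.5,-8.5,-8.5] .. [8.5,8.5,8.5]
lo = A.lo+B.lo = [-13-8.5, -16.5-8.5, -17.5-8.5] = [-21.500,-25.000,-26.000]
hi = A.hi+B.hi = [2+8.5, -1.5+8.5, -2.5+8.5] = [10.500,7.000,6.000]
diag = √(32²+32²+32²) = √3072 = 55.426

min=[-21.500,-25.000,-26.000] max=[10.500,7.000,6.000] diag=55.426


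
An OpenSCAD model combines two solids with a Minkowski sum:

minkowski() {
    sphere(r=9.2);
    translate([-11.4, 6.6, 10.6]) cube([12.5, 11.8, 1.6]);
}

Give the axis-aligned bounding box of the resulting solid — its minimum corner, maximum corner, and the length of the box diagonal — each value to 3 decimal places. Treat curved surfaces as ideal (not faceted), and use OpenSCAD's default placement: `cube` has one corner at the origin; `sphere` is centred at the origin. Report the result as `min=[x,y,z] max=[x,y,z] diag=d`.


min=[-20.600,-2.600,1.400] max=[10.300,27.600,21.400] diag=47.611

A = translate([-11.4, 6.6, 10.6]) cube([12.5, 11.8, 1.6]) → bbox [-11.4,6.6,10.6] .. [1.1,18.4,12.2]
B = sphere(r=9.2) → bbox [-9.2,-9.2,-9.2] .. [9.2,9.2,9.2]
lo = A.lo+B.lo = [-11.4-9.2, 6.6-9.2, 10.6-9.2] = [-20.600,-2.600,1.400]
hi = A.hi+B.hi = [1.1+9.2, 18.4+9.2, 12.2+9.2] = [10.300,27.600,21.400]
diag = √(30.9²+30.2²+20²) = √2266.85 = 47.611


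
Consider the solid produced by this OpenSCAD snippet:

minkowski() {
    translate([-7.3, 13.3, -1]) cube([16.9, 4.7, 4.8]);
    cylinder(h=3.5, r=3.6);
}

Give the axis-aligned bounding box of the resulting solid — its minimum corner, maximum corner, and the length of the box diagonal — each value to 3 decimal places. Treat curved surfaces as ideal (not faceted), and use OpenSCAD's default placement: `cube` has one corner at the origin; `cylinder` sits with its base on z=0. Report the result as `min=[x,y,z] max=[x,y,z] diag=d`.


min=[-10.900,9.700,-1.000] max=[13.200,21.600,7.300] diag=28.130

A = translate([-7.3, 13.3, -1]) cube([16.9, 4.7, 4.8]) → bbox [-7.3,13.3,-1] .. [9.6,18,3.8]
B = cylinder(h=3.5, r=3.6) → bbox [-3.6,-3.6,0] .. [3.6,3.6,3.5]
lo = A.lo+B.lo = [-7.3-3.6, 13.3-3.6, -1+0] = [-10.900,9.700,-1.000]
hi = A.hi+B.hi = [9.6+3.6, 18+3.6, 3.8+3.5] = [13.200,21.600,7.300]
diag = √(24.1²+11.9²+8.3²) = √791.31 = 28.130


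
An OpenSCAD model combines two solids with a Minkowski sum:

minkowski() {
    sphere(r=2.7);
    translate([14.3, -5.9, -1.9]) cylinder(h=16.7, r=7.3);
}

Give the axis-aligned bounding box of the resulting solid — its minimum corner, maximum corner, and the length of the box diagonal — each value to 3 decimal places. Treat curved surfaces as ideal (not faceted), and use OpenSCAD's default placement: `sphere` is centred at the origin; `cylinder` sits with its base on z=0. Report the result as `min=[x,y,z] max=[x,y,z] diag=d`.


min=[4.300,-15.900,-4.600] max=[24.300,4.100,17.500] diag=35.894

A = translate([14.3, -5.9, -1.9]) cylinder(h=16.7, r=7.3) → bbox [7,-13.2,-1.9] .. [21.6,1.4,14.8]
B = sphere(r=2.7) → bbox [-2.7,-2.7,-2.7] .. [2.7,2.7,2.7]
lo = A.lo+B.lo = [7-2.7, -13.2-2.7, -1.9-2.7] = [4.300,-15.900,-4.600]
hi = A.hi+B.hi = [21.6+2.7, 1.4+2.7, 14.8+2.7] = [24.300,4.100,17.500]
diag = √(20²+20²+22.1²) = √1288.41 = 35.894


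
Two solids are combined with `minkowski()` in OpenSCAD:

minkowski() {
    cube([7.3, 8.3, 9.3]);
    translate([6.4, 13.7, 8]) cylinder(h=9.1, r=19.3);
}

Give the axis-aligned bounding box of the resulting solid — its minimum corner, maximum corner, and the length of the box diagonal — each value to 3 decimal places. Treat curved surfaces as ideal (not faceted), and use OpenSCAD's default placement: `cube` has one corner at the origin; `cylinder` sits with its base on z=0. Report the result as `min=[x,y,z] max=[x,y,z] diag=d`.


min=[-12.900,-5.600,8.000] max=[33.000,41.300,26.400] diag=68.154

A = translate([6.4, 13.7, 8]) cylinder(h=9.1, r=19.3) → bbox [-12.9,-5.6,8] .. [25.7,33,17.1]
B = cube([7.3, 8.3, 9.3]) → bbox [0,0,0] .. [7.3,8.3,9.3]
lo = A.lo+B.lo = [-12.9+0, -5.6+0, 8+0] = [-12.900,-5.600,8.000]
hi = A.hi+B.hi = [25.7+7.3, 33+8.3, 17.1+9.3] = [33.000,41.300,26.400]
diag = √(45.9²+46.9²+18.4²) = √4644.98 = 68.154


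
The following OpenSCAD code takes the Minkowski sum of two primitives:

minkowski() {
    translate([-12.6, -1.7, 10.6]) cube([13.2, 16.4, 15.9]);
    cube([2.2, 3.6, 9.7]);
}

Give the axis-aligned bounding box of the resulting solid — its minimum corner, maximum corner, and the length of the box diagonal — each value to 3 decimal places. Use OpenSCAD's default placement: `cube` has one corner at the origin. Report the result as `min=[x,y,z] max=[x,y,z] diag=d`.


min=[-12.600,-1.700,10.600] max=[2.800,18.300,36.200] diag=35.952

A = translate([-12.6, -1.7, 10.6]) cube([13.2, 16.4, 15.9]) → bbox [-12.6,-1.7,10.6] .. [0.6,14.7,26.5]
B = cube([2.2, 3.6, 9.7]) → bbox [0,0,0] .. [2.2,3.6,9.7]
lo = A.lo+B.lo = [-12.6+0, -1.7+0, 10.6+0] = [-12.600,-1.700,10.600]
hi = A.hi+B.hi = [0.6+2.2, 14.7+3.6, 26.5+9.7] = [2.800,18.300,36.200]
diag = √(15.4²+20²+25.6²) = √1292.52 = 35.952


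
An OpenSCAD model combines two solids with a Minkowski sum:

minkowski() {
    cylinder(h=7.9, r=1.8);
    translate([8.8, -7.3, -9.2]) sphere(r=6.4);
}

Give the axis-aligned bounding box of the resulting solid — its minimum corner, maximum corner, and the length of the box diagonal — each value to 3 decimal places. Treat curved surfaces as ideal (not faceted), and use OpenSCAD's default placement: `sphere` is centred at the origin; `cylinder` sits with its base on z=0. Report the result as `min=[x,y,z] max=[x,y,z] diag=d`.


min=[0.600,-15.500,-15.600] max=[17.000,0.900,5.100] diag=31.087

A = translate([8.8, -7.3, -9.2]) sphere(r=6.4) → bbox [2.4,-13.7,-15.6] .. [15.2,-0.9,-2.8]
B = cylinder(h=7.9, r=1.8) → bbox [-1.8,-1.8,0] .. [1.8,1.8,7.9]
lo = A.lo+B.lo = [2.4-1.8, -13.7-1.8, -15.6+0] = [0.600,-15.500,-15.600]
hi = A.hi+B.hi = [15.2+1.8, -0.9+1.8, -2.8+7.9] = [17.000,0.900,5.100]
diag = √(16.4²+16.4²+20.7²) = √966.41 = 31.087


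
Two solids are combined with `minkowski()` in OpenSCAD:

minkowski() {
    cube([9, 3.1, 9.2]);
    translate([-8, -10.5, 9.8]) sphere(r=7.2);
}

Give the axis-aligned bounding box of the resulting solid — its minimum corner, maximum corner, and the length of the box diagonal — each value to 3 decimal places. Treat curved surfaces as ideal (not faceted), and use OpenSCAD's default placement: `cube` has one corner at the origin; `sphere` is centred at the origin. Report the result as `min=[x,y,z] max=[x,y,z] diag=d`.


min=[-15.200,-17.700,2.600] max=[8.200,-0.200,26.200] diag=37.560

A = translate([-8, -10.5, 9.8]) sphere(r=7.2) → bbox [-15.2,-17.7,2.6] .. [-0.8,-3.3,17]
B = cube([9, 3.1, 9.2]) → bbox [0,0,0] .. [9,3.1,9.2]
lo = A.lo+B.lo = [-15.2+0, -17.7+0, 2.6+0] = [-15.200,-17.700,2.600]
hi = A.hi+B.hi = [-0.8+9, -3.3+3.1, 17+9.2] = [8.200,-0.200,26.200]
diag = √(23.4²+17.5²+23.6²) = √1410.77 = 37.560


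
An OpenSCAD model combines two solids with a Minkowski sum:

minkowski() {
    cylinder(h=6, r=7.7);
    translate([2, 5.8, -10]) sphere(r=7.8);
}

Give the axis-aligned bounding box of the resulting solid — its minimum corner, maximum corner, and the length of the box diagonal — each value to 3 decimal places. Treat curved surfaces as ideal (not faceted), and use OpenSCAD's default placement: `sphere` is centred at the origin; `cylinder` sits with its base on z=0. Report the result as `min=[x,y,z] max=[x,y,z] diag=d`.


min=[-13.500,-9.700,-17.800] max=[17.500,21.300,3.800] diag=48.873

A = translate([2, 5.8, -10]) sphere(r=7.8) → bbox [-5.8,-2,-17.8] .. [9.8,13.6,-2.2]
B = cylinder(h=6, r=7.7) → bbox [-7.7,-7.7,0] .. [7.7,7.7,6]
lo = A.lo+B.lo = [-5.8-7.7, -2-7.7, -17.8+0] = [-13.500,-9.700,-17.800]
hi = A.hi+B.hi = [9.8+7.7, 13.6+7.7, -2.2+6] = [17.500,21.300,3.800]
diag = √(31²+31²+21.6²) = √2388.56 = 48.873


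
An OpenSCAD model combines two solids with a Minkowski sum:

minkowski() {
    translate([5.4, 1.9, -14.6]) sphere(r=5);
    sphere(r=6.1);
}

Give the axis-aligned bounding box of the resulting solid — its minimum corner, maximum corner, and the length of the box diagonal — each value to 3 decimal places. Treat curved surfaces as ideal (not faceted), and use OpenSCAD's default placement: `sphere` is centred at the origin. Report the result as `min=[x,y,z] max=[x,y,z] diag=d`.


min=[-5.700,-9.200,-25.700] max=[16.500,13.000,-3.500] diag=38.452

A = translate([5.4, 1.9, -14.6]) sphere(r=5) → bbox [0.4,-3.1,-19.6] .. [10.4,6.9,-9.6]
B = sphere(r=6.1) → bbox [-6.1,-6.1,-6.1] .. [6.1,6.1,6.1]
lo = A.lo+B.lo = [0.4-6.1, -3.1-6.1, -19.6-6.1] = [-5.700,-9.200,-25.700]
hi = A.hi+B.hi = [10.4+6.1, 6.9+6.1, -9.6+6.1] = [16.500,13.000,-3.500]
diag = √(22.2²+22.2²+22.2²) = √1478.52 = 38.452


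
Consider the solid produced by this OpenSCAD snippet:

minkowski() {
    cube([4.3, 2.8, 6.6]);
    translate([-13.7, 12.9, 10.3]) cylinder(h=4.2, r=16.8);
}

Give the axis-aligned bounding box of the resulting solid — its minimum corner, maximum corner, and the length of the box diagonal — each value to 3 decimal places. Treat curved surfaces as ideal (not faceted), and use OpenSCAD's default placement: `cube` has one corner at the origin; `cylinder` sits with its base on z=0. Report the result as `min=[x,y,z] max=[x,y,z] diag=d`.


min=[-30.500,-3.900,10.300] max=[7.400,32.500,21.100] diag=53.647

A = translate([-13.7, 12.9, 10.3]) cylinder(h=4.2, r=16.8) → bbox [-30.5,-3.9,10.3] .. [3.1,29.7,14.5]
B = cube([4.3, 2.8, 6.6]) → bbox [0,0,0] .. [4.3,2.8,6.6]
lo = A.lo+B.lo = [-30.5+0, -3.9+0, 10.3+0] = [-30.500,-3.900,10.300]
hi = A.hi+B.hi = [3.1+4.3, 29.7+2.8, 14.5+6.6] = [7.400,32.500,21.100]
diag = √(37.9²+36.4²+10.8²) = √2878.01 = 53.647


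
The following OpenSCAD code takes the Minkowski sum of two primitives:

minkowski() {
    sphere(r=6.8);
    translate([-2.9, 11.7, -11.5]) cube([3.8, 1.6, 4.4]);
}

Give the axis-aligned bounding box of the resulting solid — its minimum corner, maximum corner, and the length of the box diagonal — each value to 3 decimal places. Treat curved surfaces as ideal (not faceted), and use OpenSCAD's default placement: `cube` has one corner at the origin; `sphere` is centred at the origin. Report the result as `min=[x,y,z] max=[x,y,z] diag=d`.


min=[-9.700,4.900,-18.300] max=[7.700,20.100,-0.300] diag=29.288

A = translate([-2.9, 11.7, -11.5]) cube([3.8, 1.6, 4.4]) → bbox [-2.9,11.7,-11.5] .. [0.9,13.3,-7.1]
B = sphere(r=6.8) → bbox [-6.8,-6.8,-6.8] .. [6.8,6.8,6.8]
lo = A.lo+B.lo = [-2.9-6.8, 11.7-6.8, -11.5-6.8] = [-9.700,4.900,-18.300]
hi = A.hi+B.hi = [0.9+6.8, 13.3+6.8, -7.1+6.8] = [7.700,20.100,-0.300]
diag = √(17.4²+15.2²+18²) = √857.8 = 29.288


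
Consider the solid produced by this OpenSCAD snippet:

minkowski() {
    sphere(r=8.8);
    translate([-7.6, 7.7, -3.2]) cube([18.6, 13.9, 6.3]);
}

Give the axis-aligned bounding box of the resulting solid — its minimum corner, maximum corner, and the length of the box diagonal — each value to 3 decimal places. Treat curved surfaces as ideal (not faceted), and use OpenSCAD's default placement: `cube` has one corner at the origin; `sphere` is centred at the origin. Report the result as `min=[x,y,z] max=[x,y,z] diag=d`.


A = translate([-7.6, 7.7, -3.2]) cube([18.6, 13.9, 6.3]) → bbox [-7.6,7.7,-3.2] .. [11,21.6,3.1]
B = sphere(r=8.8) → bbox [-8.8,-8.8,-8.8] .. [8.8,8.8,8.8]
lo = A.lo+B.lo = [-7.6-8.8, 7.7-8.8, -3.2-8.8] = [-16.400,-1.100,-12.000]
hi = A.hi+B.hi = [11+8.8, 21.6+8.8, 3.1+8.8] = [19.800,30.400,11.900]
diag = √(36.2²+31.5²+23.9²) = √2873.9 = 53.609

min=[-16.400,-1.100,-12.000] max=[19.800,30.400,11.900] diag=53.609


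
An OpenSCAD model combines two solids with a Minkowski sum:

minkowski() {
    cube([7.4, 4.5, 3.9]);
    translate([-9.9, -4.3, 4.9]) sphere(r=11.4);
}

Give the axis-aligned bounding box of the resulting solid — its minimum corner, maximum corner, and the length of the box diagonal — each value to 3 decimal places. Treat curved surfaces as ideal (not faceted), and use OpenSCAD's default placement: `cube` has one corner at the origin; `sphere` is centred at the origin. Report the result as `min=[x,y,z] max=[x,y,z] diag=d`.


min=[-21.300,-15.700,-6.500] max=[8.900,11.600,20.200] diag=48.685

A = translate([-9.9, -4.3, 4.9]) sphere(r=11.4) → bbox [-21.3,-15.7,-6.5] .. [1.5,7.1,16.3]
B = cube([7.4, 4.5, 3.9]) → bbox [0,0,0] .. [7.4,4.5,3.9]
lo = A.lo+B.lo = [-21.3+0, -15.7+0, -6.5+0] = [-21.300,-15.700,-6.500]
hi = A.hi+B.hi = [1.5+7.4, 7.1+4.5, 16.3+3.9] = [8.900,11.600,20.200]
diag = √(30.2²+27.3²+26.7²) = √2370.22 = 48.685


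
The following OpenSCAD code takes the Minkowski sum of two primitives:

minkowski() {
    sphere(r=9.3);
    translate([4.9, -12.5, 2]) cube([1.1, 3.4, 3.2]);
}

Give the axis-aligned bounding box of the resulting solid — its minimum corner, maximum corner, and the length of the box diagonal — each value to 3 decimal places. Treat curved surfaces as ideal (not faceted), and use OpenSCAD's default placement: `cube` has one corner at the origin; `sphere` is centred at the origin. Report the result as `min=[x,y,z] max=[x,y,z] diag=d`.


A = translate([4.9, -12.5, 2]) cube([1.1, 3.4, 3.2]) → bbox [4.9,-12.5,2] .. [6,-9.1,5.2]
B = sphere(r=9.3) → bbox [-9.3,-9.3,-9.3] .. [9.3,9.3,9.3]
lo = A.lo+B.lo = [4.9-9.3, -12.5-9.3, 2-9.3] = [-4.400,-21.800,-7.300]
hi = A.hi+B.hi = [6+9.3, -9.1+9.3, 5.2+9.3] = [15.300,0.200,14.500]
diag = √(19.7²+22²+21.8²) = √1347.33 = 36.706

min=[-4.400,-21.800,-7.300] max=[15.300,0.200,14.500] diag=36.706


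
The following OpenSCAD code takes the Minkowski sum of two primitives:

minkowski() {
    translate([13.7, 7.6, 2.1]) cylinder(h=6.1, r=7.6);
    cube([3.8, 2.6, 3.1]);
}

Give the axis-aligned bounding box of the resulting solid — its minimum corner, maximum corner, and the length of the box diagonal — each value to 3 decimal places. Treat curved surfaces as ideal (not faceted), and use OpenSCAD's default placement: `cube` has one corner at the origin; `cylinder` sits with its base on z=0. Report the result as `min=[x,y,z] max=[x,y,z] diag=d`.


A = translate([13.7, 7.6, 2.1]) cylinder(h=6.1, r=7.6) → bbox [6.1,0,2.1] .. [21.3,15.2,8.2]
B = cube([3.8, 2.6, 3.1]) → bbox [0,0,0] .. [3.8,2.6,3.1]
lo = A.lo+B.lo = [6.1+0, 0+0, 2.1+0] = [6.100,0.000,2.100]
hi = A.hi+B.hi = [21.3+3.8, 15.2+2.6, 8.2+3.1] = [25.100,17.800,11.300]
diag = √(19²+17.8²+9.2²) = √762.48 = 27.613

min=[6.100,0.000,2.100] max=[25.100,17.800,11.300] diag=27.613


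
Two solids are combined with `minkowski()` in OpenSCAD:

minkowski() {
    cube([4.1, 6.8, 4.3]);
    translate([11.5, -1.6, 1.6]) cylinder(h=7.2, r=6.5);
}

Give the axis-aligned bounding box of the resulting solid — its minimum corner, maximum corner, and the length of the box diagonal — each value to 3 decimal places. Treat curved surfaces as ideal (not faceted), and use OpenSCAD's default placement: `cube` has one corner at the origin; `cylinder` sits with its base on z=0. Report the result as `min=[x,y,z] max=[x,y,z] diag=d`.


min=[5.000,-8.100,1.600] max=[22.100,11.700,13.100] diag=28.578

A = translate([11.5, -1.6, 1.6]) cylinder(h=7.2, r=6.5) → bbox [5,-8.1,1.6] .. [18,4.9,8.8]
B = cube([4.1, 6.8, 4.3]) → bbox [0,0,0] .. [4.1,6.8,4.3]
lo = A.lo+B.lo = [5+0, -8.1+0, 1.6+0] = [5.000,-8.100,1.600]
hi = A.hi+B.hi = [18+4.1, 4.9+6.8, 8.8+4.3] = [22.100,11.700,13.100]
diag = √(17.1²+19.8²+11.5²) = √816.7 = 28.578


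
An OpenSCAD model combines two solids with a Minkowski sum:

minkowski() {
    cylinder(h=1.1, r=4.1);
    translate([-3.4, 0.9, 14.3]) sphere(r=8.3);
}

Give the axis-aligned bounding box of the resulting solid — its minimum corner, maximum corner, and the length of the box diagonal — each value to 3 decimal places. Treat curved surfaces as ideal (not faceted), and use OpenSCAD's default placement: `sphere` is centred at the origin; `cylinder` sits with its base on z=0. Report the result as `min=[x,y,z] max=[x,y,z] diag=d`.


min=[-15.800,-11.500,6.000] max=[9.000,13.300,23.700] diag=39.286

A = translate([-3.4, 0.9, 14.3]) sphere(r=8.3) → bbox [-11.7,-7.4,6] .. [4.9,9.2,22.6]
B = cylinder(h=1.1, r=4.1) → bbox [-4.1,-4.1,0] .. [4.1,4.1,1.1]
lo = A.lo+B.lo = [-11.7-4.1, -7.4-4.1, 6+0] = [-15.800,-11.500,6.000]
hi = A.hi+B.hi = [4.9+4.1, 9.2+4.1, 22.6+1.1] = [9.000,13.300,23.700]
diag = √(24.8²+24.8²+17.7²) = √1543.37 = 39.286


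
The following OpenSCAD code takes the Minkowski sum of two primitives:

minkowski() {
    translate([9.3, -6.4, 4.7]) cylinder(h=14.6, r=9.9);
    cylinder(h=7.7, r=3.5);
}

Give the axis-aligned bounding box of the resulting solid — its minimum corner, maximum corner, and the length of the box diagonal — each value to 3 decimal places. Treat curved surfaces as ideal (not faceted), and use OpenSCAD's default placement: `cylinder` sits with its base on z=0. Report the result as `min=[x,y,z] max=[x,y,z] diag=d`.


min=[-4.100,-19.800,4.700] max=[22.700,7.000,27.000] diag=43.975

A = translate([9.3, -6.4, 4.7]) cylinder(h=14.6, r=9.9) → bbox [-0.6,-16.3,4.7] .. [19.2,3.5,19.3]
B = cylinder(h=7.7, r=3.5) → bbox [-3.5,-3.5,0] .. [3.5,3.5,7.7]
lo = A.lo+B.lo = [-0.6-3.5, -16.3-3.5, 4.7+0] = [-4.100,-19.800,4.700]
hi = A.hi+B.hi = [19.2+3.5, 3.5+3.5, 19.3+7.7] = [22.700,7.000,27.000]
diag = √(26.8²+26.8²+22.3²) = √1933.77 = 43.975


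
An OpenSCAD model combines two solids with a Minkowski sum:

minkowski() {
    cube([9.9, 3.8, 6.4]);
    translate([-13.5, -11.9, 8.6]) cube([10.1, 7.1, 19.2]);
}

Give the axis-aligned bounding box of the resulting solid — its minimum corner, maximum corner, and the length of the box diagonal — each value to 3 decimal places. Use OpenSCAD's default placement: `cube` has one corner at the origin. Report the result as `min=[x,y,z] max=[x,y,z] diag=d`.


A = translate([-13.5, -11.9, 8.6]) cube([10.1, 7.1, 19.2]) → bbox [-13.5,-11.9,8.6] .. [-3.4,-4.8,27.8]
B = cube([9.9, 3.8, 6.4]) → bbox [0,0,0] .. [9.9,3.8,6.4]
lo = A.lo+B.lo = [-13.5+0, -11.9+0, 8.6+0] = [-13.500,-11.900,8.600]
hi = A.hi+B.hi = [-3.4+9.9, -4.8+3.8, 27.8+6.4] = [6.500,-1.000,34.200]
diag = √(20²+10.9²+25.6²) = √1174.17 = 34.266

min=[-13.500,-11.900,8.600] max=[6.500,-1.000,34.200] diag=34.266


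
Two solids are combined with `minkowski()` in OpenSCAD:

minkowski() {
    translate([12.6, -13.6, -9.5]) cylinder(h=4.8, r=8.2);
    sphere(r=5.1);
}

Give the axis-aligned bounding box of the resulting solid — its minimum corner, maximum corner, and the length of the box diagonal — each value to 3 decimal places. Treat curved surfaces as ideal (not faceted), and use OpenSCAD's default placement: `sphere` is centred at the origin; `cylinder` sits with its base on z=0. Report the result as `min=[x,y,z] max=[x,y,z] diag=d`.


A = translate([12.6, -13.6, -9.5]) cylinder(h=4.8, r=8.2) → bbox [4.4,-21.8,-9.5] .. [20.8,-5.4,-4.7]
B = sphere(r=5.1) → bbox [-5.1,-5.1,-5.1] .. [5.1,5.1,5.1]
lo = A.lo+B.lo = [4.4-5.1, -21.8-5.1, -9.5-5.1] = [-0.700,-26.900,-14.600]
hi = A.hi+B.hi = [20.8+5.1, -5.4+5.1, -4.7+5.1] = [25.900,-0.300,0.400]
diag = √(26.6²+26.6²+15²) = √1640.12 = 40.498

min=[-0.700,-26.900,-14.600] max=[25.900,-0.300,0.400] diag=40.498


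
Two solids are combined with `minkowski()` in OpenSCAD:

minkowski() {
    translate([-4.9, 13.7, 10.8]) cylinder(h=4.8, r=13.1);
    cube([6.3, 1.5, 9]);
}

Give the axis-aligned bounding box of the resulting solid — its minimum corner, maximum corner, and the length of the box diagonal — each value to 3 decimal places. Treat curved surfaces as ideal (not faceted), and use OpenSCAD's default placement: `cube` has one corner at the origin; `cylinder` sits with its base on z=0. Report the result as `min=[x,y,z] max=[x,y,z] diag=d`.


min=[-18.000,0.600,10.800] max=[14.500,28.300,24.600] diag=44.877

A = translate([-4.9, 13.7, 10.8]) cylinder(h=4.8, r=13.1) → bbox [-18,0.6,10.8] .. [8.2,26.8,15.6]
B = cube([6.3, 1.5, 9]) → bbox [0,0,0] .. [6.3,1.5,9]
lo = A.lo+B.lo = [-18+0, 0.6+0, 10.8+0] = [-18.000,0.600,10.800]
hi = A.hi+B.hi = [8.2+6.3, 26.8+1.5, 15.6+9] = [14.500,28.300,24.600]
diag = √(32.5²+27.7²+13.8²) = √2013.98 = 44.877


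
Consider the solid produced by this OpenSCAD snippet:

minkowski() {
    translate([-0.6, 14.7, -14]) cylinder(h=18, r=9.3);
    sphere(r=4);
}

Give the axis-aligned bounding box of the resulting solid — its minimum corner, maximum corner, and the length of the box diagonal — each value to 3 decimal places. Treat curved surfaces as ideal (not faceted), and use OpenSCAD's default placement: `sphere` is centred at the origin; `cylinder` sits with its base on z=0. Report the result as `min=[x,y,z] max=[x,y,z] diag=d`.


A = translate([-0.6, 14.7, -14]) cylinder(h=18, r=9.3) → bbox [-9.9,5.4,-14] .. [8.7,24,4]
B = sphere(r=4) → bbox [-4,-4,-4] .. [4,4,4]
lo = A.lo+B.lo = [-9.9-4, 5.4-4, -14-4] = [-13.900,1.400,-18.000]
hi = A.hi+B.hi = [8.7+4, 24+4, 4+4] = [12.700,28.000,8.000]
diag = √(26.6²+26.6²+26²) = √2091.12 = 45.729

min=[-13.900,1.400,-18.000] max=[12.700,28.000,8.000] diag=45.729
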